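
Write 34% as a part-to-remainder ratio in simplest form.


34% means 34 parts out of 100; remainder = 66
Part : remainder = 34:66
GCD = 2
= 17:33

17:33


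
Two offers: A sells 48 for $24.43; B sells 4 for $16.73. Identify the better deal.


Deal A: $24.43/48 = $0.5090/unit
Deal B: $16.73/4 = $4.1825/unit
A is cheaper per unit
= Deal A

Deal A


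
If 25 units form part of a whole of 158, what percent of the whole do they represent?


Percentage = (part / whole) × 100
= (25 / 158) × 100
≈ 15.82%

15.82%


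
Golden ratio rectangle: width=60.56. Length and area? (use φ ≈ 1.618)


φ = (1 + √5) / 2 ≈ 1.618
Length = width × φ = 60.56 × 1.618 = 97.98608
≈ 97.99
Area = width × length = 60.56 × 97.98608 = 5934.0370048 ≈ 5934.04
= Length: 97.99, Area: 5934.04

Length: 97.99, Area: 5934.04


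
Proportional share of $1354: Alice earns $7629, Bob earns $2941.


Total income = 7629 + 2941 = $10570
Alice: $1354 × 7629/10570 = $977.26
Bob: $1354 × 2941/10570 = $376.74
= Alice: $977.26, Bob: $376.74

Alice: $977.26, Bob: $376.74


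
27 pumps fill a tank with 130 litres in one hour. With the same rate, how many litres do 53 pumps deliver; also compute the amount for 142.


Direct proportion: y/x = constant
k = 130/27 ≈ 4.8148
y at x=53: k × 53 = 130 × 53 / 27 = 6890/27 ≈ 255.19
y at x=142: k × 142 = 130 × 142 / 27 = 18460/27 ≈ 683.70
= 255.19 and 683.70

255.19 and 683.70


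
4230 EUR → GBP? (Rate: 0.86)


Amount × rate = 4230 × 0.86
= 3637.80 GBP

3637.80 GBP


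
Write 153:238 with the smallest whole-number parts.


GCD(153, 238) = 17
153/17 : 238/17
= 9:14

9:14


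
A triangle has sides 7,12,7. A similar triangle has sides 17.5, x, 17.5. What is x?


Scale factor = 17.5/7 = 2.5
Missing side = 12 × 2.5
= 30.0

30.0


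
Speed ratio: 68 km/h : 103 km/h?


Ratio = 68:103
GCD = 1
Simplified = 68:103
Time ratio (same distance) = 103:68
Speed ratio = 68:103

68:103


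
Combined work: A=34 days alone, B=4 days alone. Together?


Rate of A = 1/34 per day
Rate of B = 1/4 per day
Combined rate = 1/34 + 1/4 = 38/136 ≈ 0.2794 per day
Days = 1 / combined rate = 136/38
≈ 3.58 days

3.58 days


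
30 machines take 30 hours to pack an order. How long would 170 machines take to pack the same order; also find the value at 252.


Inverse proportion: x × y = constant
k = 30 × 30 = 900
At x=170: k/170 = 5.29
At x=252: k/252 = 3.57
= 5.29 and 3.57

5.29 and 3.57


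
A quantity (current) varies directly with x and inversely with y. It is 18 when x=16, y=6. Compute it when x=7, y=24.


z = k·x/y
Solve for k using the known point: k = z·y/x = 18×6/16 = 108/16 = 6.7500
Now evaluate at x=7, y=24:
z = k × 7 / 24 = (108 × 7) / (16 × 24) = 756/384
≈ 1.9688

1.9688


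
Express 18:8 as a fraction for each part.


Total parts = 18 + 8 = 26
First part: 18/26 = 9/13
Second part: 8/26 = 4/13
= 9/13 and 4/13

9/13 and 4/13


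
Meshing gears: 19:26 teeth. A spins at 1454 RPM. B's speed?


Gear ratio = 19:26 = 19:26
RPM_B = RPM_A × (teeth_A / teeth_B)
= 1454 × (19/26)
= 1062.5 RPM

1062.5 RPM


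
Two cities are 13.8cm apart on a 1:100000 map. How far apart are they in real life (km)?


Real distance = map distance × scale
= 13.8cm × 100000
= 1380000 cm = 13800.0 m
= 13.800 km

13.800 km


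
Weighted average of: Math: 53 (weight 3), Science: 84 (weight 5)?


Numerator = 53×3 + 84×5
= 159 + 420
= 579
Total weight = 8
Weighted avg = 579/8
= 72.38

72.38


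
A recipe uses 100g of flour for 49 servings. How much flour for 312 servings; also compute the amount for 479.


Direct proportion: y/x = constant
k = 100/49 ≈ 2.0408
y at x=312: k × 312 = 100 × 312 / 49 = 31200/49 ≈ 636.73
y at x=479: k × 479 = 100 × 479 / 49 = 47900/49 ≈ 977.55
= 636.73 and 977.55

636.73 and 977.55


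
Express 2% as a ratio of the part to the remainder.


2% means 2 parts out of 100; remainder = 98
Part : remainder = 2:98
GCD = 2
= 1:49

1:49


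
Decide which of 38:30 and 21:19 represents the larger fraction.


38/30 = 1.2667
21/19 = 1.1053
1.2667 > 1.1053, so 38:30 is greater
= 38:30

38:30


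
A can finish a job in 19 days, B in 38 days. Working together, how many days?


Rate of A = 1/19 per day
Rate of B = 1/38 per day
Combined rate = 1/19 + 1/38 = 57/722 ≈ 0.0789 per day
Days = 1 / combined rate = 722/57
≈ 12.67 days

12.67 days


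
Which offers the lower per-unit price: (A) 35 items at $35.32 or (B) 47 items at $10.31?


Deal A: $35.32/35 = $1.0091/unit
Deal B: $10.31/47 = $0.2194/unit
B is cheaper per unit
= Deal B

Deal B


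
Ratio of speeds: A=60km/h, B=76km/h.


Ratio = 60:76
GCD = 4
Simplified = 15:19
Time ratio (same distance) = 19:15
Speed ratio = 15:19

15:19


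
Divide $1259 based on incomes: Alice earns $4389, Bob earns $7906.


Total income = 4389 + 7906 = $12295
Alice: $1259 × 4389/12295 = $449.43
Bob: $1259 × 7906/12295 = $809.57
= Alice: $449.43, Bob: $809.57

Alice: $449.43, Bob: $809.57


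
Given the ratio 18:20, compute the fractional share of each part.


Total parts = 18 + 20 = 38
First part: 18/38 = 9/19
Second part: 20/38 = 10/19
= 9/19 and 10/19

9/19 and 10/19


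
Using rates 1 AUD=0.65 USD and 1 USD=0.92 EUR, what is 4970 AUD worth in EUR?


Step 1: 4970 AUD × 0.65 = 3230.50 USD
Step 2: 3230.50 USD × 0.92 = 2972.06 EUR
Implied rate AUD→EUR = 0.65 × 0.92 = 0.5980
= 2972.06 EUR

2972.06 EUR


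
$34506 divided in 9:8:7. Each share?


Total parts = 9 + 8 + 7 = 24
Part 1: 34506 × 9/24 = 12939.75
Part 2: 34506 × 8/24 = 11502.00
Part 3: 34506 × 7/24 = 10064.25
= Part 1: $12939.75, Part 2: $11502.00, Part 3: $10064.25

Part 1: $12939.75, Part 2: $11502.00, Part 3: $10064.25


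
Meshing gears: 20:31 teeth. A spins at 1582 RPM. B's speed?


Gear ratio = 20:31 = 20:31
RPM_B = RPM_A × (teeth_A / teeth_B)
= 1582 × (20/31)
= 1020.6 RPM

1020.6 RPM


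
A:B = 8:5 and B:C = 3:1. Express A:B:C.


Match B: multiply A:B by 3 → 24:15
Multiply B:C by 5 → 15:5
Combined: 24:15:5
GCD = 1
= 24:15:5

24:15:5


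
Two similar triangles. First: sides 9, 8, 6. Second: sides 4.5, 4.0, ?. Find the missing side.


Scale factor = 4.5/9 = 0.5
Missing side = 6 × 0.5
= 3.0

3.0


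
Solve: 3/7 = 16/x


Cross multiply: 3 × x = 7 × 16
3x = 112
x = 112 / 3
= 37.33

37.33


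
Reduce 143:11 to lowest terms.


GCD(143, 11) = 11
143/11 : 11/11
= 13:1

13:1


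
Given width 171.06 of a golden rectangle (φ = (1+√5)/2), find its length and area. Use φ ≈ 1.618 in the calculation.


φ = (1 + √5) / 2 ≈ 1.618
Length = width × φ = 171.06 × 1.618 = 276.77508
≈ 276.78
Area = width × length = 171.06 × 276.77508 = 47345.1451848 ≈ 47345.15
= Length: 276.78, Area: 47345.15

Length: 276.78, Area: 47345.15


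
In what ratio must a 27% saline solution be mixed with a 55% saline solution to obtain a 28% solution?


Let x parts of 27% mix with y parts of 55%.
27x + 55y = 28(x + y)
27x + 55y = 28x + 28y
x(27 - 28) = y(28 - 55)
x/y = (55 - 28)/(28 - 27) = 27/1
Simplify: 27:1
= 27:1

27:1


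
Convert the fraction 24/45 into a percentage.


Percentage = (part / whole) × 100
= (24 / 45) × 100
≈ 53.33%

53.33%


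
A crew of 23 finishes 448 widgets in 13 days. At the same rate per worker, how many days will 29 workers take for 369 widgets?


Days ∝ work / workers, so d₂ = d₁ × (m₁/m₂) × (w₂/w₁)
Workers factor (inverse): 23/29 ≈ 0.7931
Work factor (direct): 369/448 ≈ 0.8237
d₂ = 13 × 23/29 × 369/448 = (13 × 23 × 369) / (29 × 448) = 110331/12992
≈ 8.49 days

8.49 days


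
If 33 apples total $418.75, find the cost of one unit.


Unit rate = total / quantity
= 418.75 / 33
= $12.69 per unit

$12.69 per unit


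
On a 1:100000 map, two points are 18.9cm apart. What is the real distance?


Real distance = map distance × scale
= 18.9cm × 100000
= 1890000 cm = 18900.0 m
= 18.900 km

18.900 km


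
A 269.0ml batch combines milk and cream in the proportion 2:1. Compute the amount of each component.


Total parts = 2 + 1 = 3
milk: 269.0 × 2/3 = 179.3ml
cream: 269.0 × 1/3 = 89.7ml
= 179.3ml and 89.7ml

179.3ml and 89.7ml


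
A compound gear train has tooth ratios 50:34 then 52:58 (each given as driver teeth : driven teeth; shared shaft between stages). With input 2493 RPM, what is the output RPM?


Stage 1: RPM_B = RPM_A × t_A/t_B = 2493 × 50/34 = 124650/34 ≈ 3666.18
B and C share a shaft → RPM_C = RPM_B
Stage 2: RPM_D = RPM_C × t_C/t_D = RPM_A × (t_A×t_C)/(t_B×t_D)
Overall ratio = (50×52)/(34×58) = 2600/1972
RPM_D = 2493 × 2600/1972 = 6481800/1972
≈ 3286.92 RPM

3286.92 RPM


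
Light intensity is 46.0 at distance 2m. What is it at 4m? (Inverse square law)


I₁d₁² = I₂d₂²
I₂ = I₁ × (d₁/d₂)²
= 46.0 × (2/4)²
= 46.0 × 4/16
= 184/16
= 11.5000

11.5000


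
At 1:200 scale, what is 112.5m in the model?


Model size = real / scale
= 112.5 / 200
= 0.5625 m

0.5625 m


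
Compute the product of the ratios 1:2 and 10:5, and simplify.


Compound ratio = (1×10) : (2×5)
= 10:10
GCD = 10
= 1:1

1:1


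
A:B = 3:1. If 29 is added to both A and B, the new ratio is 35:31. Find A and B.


Let A = 3k, B = 1k.
(3k + 29) / (1k + 29) = 35/31
Cross-multiply: 31(3k + 29) = 35(1k + 29)
93k + 899 = 35k + 1015
93k - 35k = 1015 - 899
58k = 116
k = 116/58 = 2
A = 3×2 = 6, B = 1×2 = 2
= A = 6, B = 2

A = 6, B = 2


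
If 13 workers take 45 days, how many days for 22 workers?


Inverse proportion: x × y = constant
k = 13 × 45 = 585
y₂ = k / 22 = 585 / 22
= 26.59

26.59


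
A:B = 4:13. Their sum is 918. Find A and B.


Let A = 4k, B = 13k.
4k + 13k = 918
17k = 918 → k = 918/17 = 54
A = 4×54 = 216, B = 13×54 = 702
= A = 216, B = 702

A = 216, B = 702


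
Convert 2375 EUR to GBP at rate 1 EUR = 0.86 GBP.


Amount × rate = 2375 × 0.86
= 2042.50 GBP

2042.50 GBP


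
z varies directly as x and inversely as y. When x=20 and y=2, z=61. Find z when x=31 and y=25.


z = k·x/y
Solve for k using the known point: k = z·y/x = 61×2/20 = 122/20 = 6.1000
Now evaluate at x=31, y=25:
z = k × 31 / 25 = (122 × 31) / (20 × 25) = 3782/500
= 7.5640

7.5640


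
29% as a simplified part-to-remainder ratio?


29% means 29 parts out of 100; remainder = 71
Part : remainder = 29:71
GCD = 1
= 29:71

29:71


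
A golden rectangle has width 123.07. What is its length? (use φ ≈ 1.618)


φ = (1 + √5) / 2 ≈ 1.618
Length = width × φ = 123.07 × 1.618 = 199.12726
≈ 199.13

199.13


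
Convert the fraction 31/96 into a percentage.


Percentage = (part / whole) × 100
= (31 / 96) × 100
≈ 32.29%

32.29%


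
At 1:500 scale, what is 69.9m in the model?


Model size = real / scale
= 69.9 / 500
= 0.1398 m

0.1398 m


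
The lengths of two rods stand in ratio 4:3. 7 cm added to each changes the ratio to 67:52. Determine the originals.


Let A = 4k, B = 3k.
(4k + 7) / (3k + 7) = 67/52
Cross-multiply: 52(4k + 7) = 67(3k + 7)
208k + 364 = 201k + 469
208k - 201k = 469 - 364
7k = 105
k = 105/7 = 15
A = 4×15 = 60, B = 3×15 = 45
= A = 60, B = 45

A = 60, B = 45


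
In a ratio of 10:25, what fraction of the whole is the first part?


Total parts = 10 + 25 = 35
First part: 10/35 = 2/7
= 2/7

2/7


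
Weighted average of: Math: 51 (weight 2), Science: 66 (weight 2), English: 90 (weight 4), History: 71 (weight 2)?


Numerator = 51×2 + 66×2 + 90×4 + 71×2
= 102 + 132 + 360 + 142
= 736
Total weight = 10
Weighted avg = 736/10
= 73.60

73.60


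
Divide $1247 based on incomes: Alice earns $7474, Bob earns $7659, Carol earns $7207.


Total income = 7474 + 7659 + 7207 = $22340
Alice: $1247 × 7474/22340 = $417.19
Bob: $1247 × 7659/22340 = $427.52
Carol: $1247 × 7207/22340 = $402.29
= Alice: $417.19, Bob: $427.52, Carol: $402.29

Alice: $417.19, Bob: $427.52, Carol: $402.29


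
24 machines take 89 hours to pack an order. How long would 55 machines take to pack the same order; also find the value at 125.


Inverse proportion: x × y = constant
k = 24 × 89 = 2136
At x=55: k/55 = 38.84
At x=125: k/125 = 17.09
= 38.84 and 17.09

38.84 and 17.09


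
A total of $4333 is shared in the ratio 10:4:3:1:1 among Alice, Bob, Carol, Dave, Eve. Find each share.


Total parts = 10 + 4 + 3 + 1 + 1 = 19
Alice: 4333 × 10/19 = 2280.53
Bob: 4333 × 4/19 = 912.21
Carol: 4333 × 3/19 = 684.16
Dave: 4333 × 1/19 = 228.05
Eve: 4333 × 1/19 = 228.05
= Alice: $2280.53, Bob: $912.21, Carol: $684.16, Dave: $228.05, Eve: $228.05

Alice: $2280.53, Bob: $912.21, Carol: $684.16, Dave: $228.05, Eve: $228.05


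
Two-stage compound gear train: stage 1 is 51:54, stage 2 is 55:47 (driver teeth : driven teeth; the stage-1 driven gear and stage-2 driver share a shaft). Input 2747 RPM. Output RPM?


Stage 1: RPM_B = RPM_A × t_A/t_B = 2747 × 51/54 = 140097/54 ≈ 2594.39
B and C share a shaft → RPM_C = RPM_B
Stage 2: RPM_D = RPM_C × t_C/t_D = RPM_A × (t_A×t_C)/(t_B×t_D)
Overall ratio = (51×55)/(54×47) = 2805/2538
RPM_D = 2747 × 2805/2538 = 7705335/2538
≈ 3035.99 RPM

3035.99 RPM


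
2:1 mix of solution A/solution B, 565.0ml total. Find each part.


Total parts = 2 + 1 = 3
solution A: 565.0 × 2/3 = 376.7ml
solution B: 565.0 × 1/3 = 188.3ml
= 376.7ml and 188.3ml

376.7ml and 188.3ml


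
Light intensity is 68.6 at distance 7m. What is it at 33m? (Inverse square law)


I₁d₁² = I₂d₂²
I₂ = I₁ × (d₁/d₂)²
= 68.6 × (7/33)²
= 68.6 × 49/1089
= 3361.4/1089
≈ 3.0867

3.0867


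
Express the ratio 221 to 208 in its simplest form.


GCD(221, 208) = 13
221/13 : 208/13
= 17:16

17:16


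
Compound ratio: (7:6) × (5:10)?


Compound ratio = (7×5) : (6×10)
= 35:60
GCD = 5
= 7:12

7:12


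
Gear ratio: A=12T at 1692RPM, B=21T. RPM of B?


Gear ratio = 12:21 = 4:7
RPM_B = RPM_A × (teeth_A / teeth_B)
= 1692 × (12/21)
= 966.9 RPM

966.9 RPM


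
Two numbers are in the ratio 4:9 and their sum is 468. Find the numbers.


Let A = 4k, B = 9k.
4k + 9k = 468
13k = 468 → k = 468/13 = 36
A = 4×36 = 144, B = 9×36 = 324
= A = 144, B = 324

A = 144, B = 324


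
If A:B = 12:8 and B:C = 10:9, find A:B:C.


Match B: multiply A:B by 10 → 120:80
Multiply B:C by 8 → 80:72
Combined: 120:80:72
GCD = 8
= 15:10:9

15:10:9


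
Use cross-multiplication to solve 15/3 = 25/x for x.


Cross multiply: 15 × x = 3 × 25
15x = 75
x = 75 / 15
= 5.00

5.00


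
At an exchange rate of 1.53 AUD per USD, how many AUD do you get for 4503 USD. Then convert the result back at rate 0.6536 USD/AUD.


Amount × rate = 4503 × 1.53 = 6889.59 AUD
Round-trip: 6889.59 × 0.6536 = 4503.04 USD
= 6889.59 AUD, then 4503.04 USD

6889.59 AUD, then 4503.04 USD


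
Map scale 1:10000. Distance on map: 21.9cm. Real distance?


Real distance = map distance × scale
= 21.9cm × 10000
= 219000 cm = 2190.0 m
= 2.190 km

2.190 km


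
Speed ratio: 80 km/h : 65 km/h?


Ratio = 80:65
GCD = 5
Simplified = 16:13
Time ratio (same distance) = 13:16
Speed ratio = 16:13

16:13


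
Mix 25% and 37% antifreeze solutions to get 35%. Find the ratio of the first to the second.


Let x parts of 25% mix with y parts of 37%.
25x + 37y = 35(x + y)
25x + 37y = 35x + 35y
x(25 - 35) = y(35 - 37)
x/y = (37 - 35)/(35 - 25) = 2/10
Simplify: 1:5
= 1:5

1:5


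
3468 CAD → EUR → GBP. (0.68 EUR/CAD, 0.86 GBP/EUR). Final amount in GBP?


Step 1: 3468 CAD × 0.68 = 2358.24 EUR
Step 2: 2358.24 EUR × 0.86 = 2028.09 GBP
Implied rate CAD→GBP = 0.68 × 0.86 = 0.5848
= 2028.09 GBP

2028.09 GBP


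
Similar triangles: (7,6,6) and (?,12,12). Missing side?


Scale factor = 12/6 = 2
Missing side = 7 × 2
= 14.0

14.0


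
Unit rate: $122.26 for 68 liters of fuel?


Unit rate = total / quantity
= 122.26 / 68
= $1.80 per unit

$1.80 per unit


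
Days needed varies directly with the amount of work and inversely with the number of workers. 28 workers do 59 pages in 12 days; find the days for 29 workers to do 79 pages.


Days ∝ work / workers, so d₂ = d₁ × (m₁/m₂) × (w₂/w₁)
Workers factor (inverse): 28/29 ≈ 0.9655
Work factor (direct): 79/59 ≈ 1.3390
d₂ = 12 × 28/29 × 79/59 = (12 × 28 × 79) / (29 × 59) = 26544/1711
≈ 15.51 days

15.51 days


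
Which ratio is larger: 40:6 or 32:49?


40/6 = 6.6667
32/49 = 0.6531
6.6667 > 0.6531, so 40:6 is greater
= 40:6

40:6


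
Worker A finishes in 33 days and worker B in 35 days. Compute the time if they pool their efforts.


Rate of A = 1/33 per day
Rate of B = 1/35 per day
Combined rate = 1/33 + 1/35 = 68/1155 ≈ 0.0589 per day
Days = 1 / combined rate = 1155/68
≈ 16.99 days

16.99 days


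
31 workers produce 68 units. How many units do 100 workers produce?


Direct proportion: y/x = constant
k = 68/31 ≈ 2.1935
y₂ = k × 100 = 68 × 100 / 31 = 6800/31
≈ 219.35

219.35


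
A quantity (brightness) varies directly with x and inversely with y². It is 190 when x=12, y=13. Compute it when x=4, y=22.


z = k·x/y²
Solve for k using the known point: k = z·y²/x = 190×169/12 = 32110/12 ≈ 2675.8333
Now evaluate at x=4, y=22:
z = k × 4 / 484 = (32110 × 4) / (12 × 484) = 128440/5808
≈ 22.1143

22.1143


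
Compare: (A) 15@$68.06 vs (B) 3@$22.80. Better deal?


Deal A: $68.06/15 = $4.5373/unit
Deal B: $22.80/3 = $7.6000/unit
A is cheaper per unit
= Deal A

Deal A


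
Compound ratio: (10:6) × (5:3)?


Compound ratio = (10×5) : (6×3)
= 50:18
GCD = 2
= 25:9

25:9


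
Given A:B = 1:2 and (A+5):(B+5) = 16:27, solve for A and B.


Let A = 1k, B = 2k.
(1k + 5) / (2k + 5) = 16/27
Cross-multiply: 27(1k + 5) = 16(2k + 5)
27k + 135 = 32k + 80
27k - 32k = 80 - 135
-5k = -55
k = -55/-5 = 11
A = 1×11 = 11, B = 2×11 = 22
= A = 11, B = 22

A = 11, B = 22


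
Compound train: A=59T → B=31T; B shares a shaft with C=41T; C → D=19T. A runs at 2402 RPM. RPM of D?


Stage 1: RPM_B = RPM_A × t_A/t_B = 2402 × 59/31 = 141718/31 ≈ 4571.55
B and C share a shaft → RPM_C = RPM_B
Stage 2: RPM_D = RPM_C × t_C/t_D = RPM_A × (t_A×t_C)/(t_B×t_D)
Overall ratio = (59×41)/(31×19) = 2419/589
RPM_D = 2402 × 2419/589 = 5810438/589
≈ 9864.92 RPM

9864.92 RPM


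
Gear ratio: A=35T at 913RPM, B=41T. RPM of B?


Gear ratio = 35:41 = 35:41
RPM_B = RPM_A × (teeth_A / teeth_B)
= 913 × (35/41)
= 779.4 RPM

779.4 RPM


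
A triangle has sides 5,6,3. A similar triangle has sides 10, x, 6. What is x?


Scale factor = 10/5 = 2
Missing side = 6 × 2
= 12.0

12.0


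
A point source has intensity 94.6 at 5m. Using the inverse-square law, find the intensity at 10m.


I₁d₁² = I₂d₂²
I₂ = I₁ × (d₁/d₂)²
= 94.6 × (5/10)²
= 94.6 × 25/100
= 2365/100
= 23.6500

23.6500


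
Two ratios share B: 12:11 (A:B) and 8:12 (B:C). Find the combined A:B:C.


Match B: multiply A:B by 8 → 96:88
Multiply B:C by 11 → 88:132
Combined: 96:88:132
GCD = 4
= 24:22:33

24:22:33


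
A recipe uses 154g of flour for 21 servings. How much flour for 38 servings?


Direct proportion: y/x = constant
k = 154/21 ≈ 7.3333
y₂ = k × 38 = 154 × 38 / 21 = 5852/21
≈ 278.67

278.67


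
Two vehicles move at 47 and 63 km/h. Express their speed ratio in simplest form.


Ratio = 47:63
GCD = 1
Simplified = 47:63
Time ratio (same distance) = 63:47
Speed ratio = 47:63

47:63


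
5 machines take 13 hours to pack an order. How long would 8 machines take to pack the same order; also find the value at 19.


Inverse proportion: x × y = constant
k = 5 × 13 = 65
At x=8: k/8 = 8.13
At x=19: k/19 = 3.42
= 8.13 and 3.42

8.13 and 3.42


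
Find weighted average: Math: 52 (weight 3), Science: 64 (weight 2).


Numerator = 52×3 + 64×2
= 156 + 128
= 284
Total weight = 5
Weighted avg = 284/5
= 56.80

56.80


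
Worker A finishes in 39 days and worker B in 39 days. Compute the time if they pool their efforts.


Rate of A = 1/39 per day
Rate of B = 1/39 per day
Combined rate = 1/39 + 1/39 = 78/1521 ≈ 0.0513 per day
Days = 1 / combined rate = 1521/78
= 19.50 days

19.50 days


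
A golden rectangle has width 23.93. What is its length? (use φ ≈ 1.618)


φ = (1 + √5) / 2 ≈ 1.618
Length = width × φ = 23.93 × 1.618 = 38.71874
≈ 38.72

38.72


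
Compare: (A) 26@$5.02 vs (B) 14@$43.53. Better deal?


Deal A: $5.02/26 = $0.1931/unit
Deal B: $43.53/14 = $3.1093/unit
A is cheaper per unit
= Deal A

Deal A


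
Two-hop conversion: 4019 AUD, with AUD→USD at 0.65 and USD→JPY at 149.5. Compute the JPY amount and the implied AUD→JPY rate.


Step 1: 4019 AUD × 0.65 = 2612.35 USD
Step 2: 2612.35 USD × 149.5 = 390546.33 JPY
Implied rate AUD→JPY = 0.65 × 149.5 = 97.1750
= 390546.33 JPY; implied rate 97.1750 JPY/AUD

390546.33 JPY; implied rate 97.1750 JPY/AUD


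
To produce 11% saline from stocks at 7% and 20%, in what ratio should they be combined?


Let x parts of 7% mix with y parts of 20%.
7x + 20y = 11(x + y)
7x + 20y = 11x + 11y
x(7 - 11) = y(11 - 20)
x/y = (20 - 11)/(11 - 7) = 9/4
Simplify: 9:4
= 9:4

9:4


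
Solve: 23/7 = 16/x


Cross multiply: 23 × x = 7 × 16
23x = 112
x = 112 / 23
= 4.87

4.87


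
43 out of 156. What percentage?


Percentage = (part / whole) × 100
= (43 / 156) × 100
≈ 27.56%

27.56%


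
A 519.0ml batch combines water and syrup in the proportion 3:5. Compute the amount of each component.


Total parts = 3 + 5 = 8
water: 519.0 × 3/8 = 194.6ml
syrup: 519.0 × 5/8 = 324.4ml
= 194.6ml and 324.4ml

194.6ml and 324.4ml


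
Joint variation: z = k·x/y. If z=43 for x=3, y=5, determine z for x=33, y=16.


z = k·x/y
Solve for k using the known point: k = z·y/x = 43×5/3 = 215/3 ≈ 71.6667
Now evaluate at x=33, y=16:
z = k × 33 / 16 = (215 × 33) / (3 × 16) = 7095/48
= 147.8125

147.8125


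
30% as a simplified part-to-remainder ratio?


30% means 30 parts out of 100; remainder = 70
Part : remainder = 30:70
GCD = 10
= 3:7

3:7


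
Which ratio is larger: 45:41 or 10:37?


45/41 = 1.0976
10/37 = 0.2703
1.0976 > 0.2703, so 45:41 is greater
= 45:41

45:41


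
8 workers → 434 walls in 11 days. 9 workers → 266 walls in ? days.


Days ∝ work / workers, so d₂ = d₁ × (m₁/m₂) × (w₂/w₁)
Workers factor (inverse): 8/9 ≈ 0.8889
Work factor (direct): 266/434 ≈ 0.6129
d₂ = 11 × 8/9 × 266/434 = (11 × 8 × 266) / (9 × 434) = 23408/3906
≈ 5.99 days

5.99 days


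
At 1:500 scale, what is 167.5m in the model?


Model size = real / scale
= 167.5 / 500
= 0.3350 m

0.3350 m


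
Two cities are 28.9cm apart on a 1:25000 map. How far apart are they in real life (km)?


Real distance = map distance × scale
= 28.9cm × 25000
= 722500 cm = 7225.0 m
= 7.225 km

7.225 km


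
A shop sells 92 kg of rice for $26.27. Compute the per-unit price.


Unit rate = total / quantity
= 26.27 / 92
= $0.29 per unit

$0.29 per unit


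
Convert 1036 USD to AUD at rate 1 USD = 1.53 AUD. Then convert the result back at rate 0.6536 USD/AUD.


Amount × rate = 1036 × 1.53 = 1585.08 AUD
Round-trip: 1585.08 × 0.6536 = 1036.01 USD
= 1585.08 AUD, then 1036.01 USD

1585.08 AUD, then 1036.01 USD


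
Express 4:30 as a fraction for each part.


Total parts = 4 + 30 = 34
First part: 4/34 = 2/17
Second part: 30/34 = 15/17
= 2/17 and 15/17

2/17 and 15/17


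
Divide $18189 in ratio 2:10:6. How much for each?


Total parts = 2 + 10 + 6 = 18
Part 1: 18189 × 2/18 = 2021.00
Part 2: 18189 × 10/18 = 10105.00
Part 3: 18189 × 6/18 = 6063.00
= Part 1: $2021.00, Part 2: $10105.00, Part 3: $6063.00

Part 1: $2021.00, Part 2: $10105.00, Part 3: $6063.00


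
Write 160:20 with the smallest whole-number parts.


GCD(160, 20) = 20
160/20 : 20/20
= 8:1

8:1


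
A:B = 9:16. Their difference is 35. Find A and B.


Let A = 9k, B = 16k.
16k - 9k = 35
7k = 35 → k = 35/7 = 5
A = 9×5 = 45, B = 16×5 = 80
= A = 45, B = 80

A = 45, B = 80


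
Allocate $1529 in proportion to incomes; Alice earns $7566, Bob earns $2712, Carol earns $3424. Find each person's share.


Total income = 7566 + 2712 + 3424 = $13702
Alice: $1529 × 7566/13702 = $844.29
Bob: $1529 × 2712/13702 = $302.63
Carol: $1529 × 3424/13702 = $382.08
= Alice: $844.29, Bob: $302.63, Carol: $382.08

Alice: $844.29, Bob: $302.63, Carol: $382.08


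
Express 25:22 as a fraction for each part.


Total parts = 25 + 22 = 47
First part: 25/47 = 25/47
Second part: 22/47 = 22/47
= 25/47 and 22/47

25/47 and 22/47


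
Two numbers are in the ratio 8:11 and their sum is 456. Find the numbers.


Let A = 8k, B = 11k.
8k + 11k = 456
19k = 456 → k = 456/19 = 24
A = 8×24 = 192, B = 11×24 = 264
= A = 192, B = 264

A = 192, B = 264


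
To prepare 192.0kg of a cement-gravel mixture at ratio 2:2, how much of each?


Total parts = 2 + 2 = 4
cement: 192.0 × 2/4 = 96.0kg
gravel: 192.0 × 2/4 = 96.0kg
= 96.0kg and 96.0kg

96.0kg and 96.0kg


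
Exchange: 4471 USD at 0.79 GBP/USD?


Amount × rate = 4471 × 0.79
= 3532.09 GBP

3532.09 GBP


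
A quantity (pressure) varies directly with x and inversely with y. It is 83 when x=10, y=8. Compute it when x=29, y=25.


z = k·x/y
Solve for k using the known point: k = z·y/x = 83×8/10 = 664/10 = 66.4000
Now evaluate at x=29, y=25:
z = k × 29 / 25 = (664 × 29) / (10 × 25) = 19256/250
= 77.0240

77.0240


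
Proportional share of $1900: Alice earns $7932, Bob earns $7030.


Total income = 7932 + 7030 = $14962
Alice: $1900 × 7932/14962 = $1007.27
Bob: $1900 × 7030/14962 = $892.73
= Alice: $1007.27, Bob: $892.73

Alice: $1007.27, Bob: $892.73


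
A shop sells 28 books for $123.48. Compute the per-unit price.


Unit rate = total / quantity
= 123.48 / 28
= $4.41 per unit

$4.41 per unit


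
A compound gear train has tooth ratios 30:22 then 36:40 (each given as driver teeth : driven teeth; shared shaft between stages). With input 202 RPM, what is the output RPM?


Stage 1: RPM_B = RPM_A × t_A/t_B = 202 × 30/22 = 6060/22 ≈ 275.45
B and C share a shaft → RPM_C = RPM_B
Stage 2: RPM_D = RPM_C × t_C/t_D = RPM_A × (t_A×t_C)/(t_B×t_D)
Overall ratio = (30×36)/(22×40) = 1080/880
RPM_D = 202 × 1080/880 = 218160/880
≈ 247.91 RPM

247.91 RPM


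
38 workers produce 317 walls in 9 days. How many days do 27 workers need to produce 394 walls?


Days ∝ work / workers, so d₂ = d₁ × (m₁/m₂) × (w₂/w₁)
Workers factor (inverse): 38/27 ≈ 1.4074
Work factor (direct): 394/317 ≈ 1.2429
d₂ = 9 × 38/27 × 394/317 = (9 × 38 × 394) / (27 × 317) = 134748/8559
≈ 15.74 days

15.74 days


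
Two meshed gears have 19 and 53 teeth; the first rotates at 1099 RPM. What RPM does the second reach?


Gear ratio = 19:53 = 19:53
RPM_B = RPM_A × (teeth_A / teeth_B)
= 1099 × (19/53)
= 394.0 RPM

394.0 RPM


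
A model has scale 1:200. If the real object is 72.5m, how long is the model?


Model size = real / scale
= 72.5 / 200
= 0.3625 m

0.3625 m


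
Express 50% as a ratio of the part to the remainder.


50% means 50 parts out of 100; remainder = 50
Part : remainder = 50:50
GCD = 50
= 1:1

1:1


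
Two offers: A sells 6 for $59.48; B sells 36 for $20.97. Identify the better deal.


Deal A: $59.48/6 = $9.9133/unit
Deal B: $20.97/36 = $0.5825/unit
B is cheaper per unit
= Deal B

Deal B


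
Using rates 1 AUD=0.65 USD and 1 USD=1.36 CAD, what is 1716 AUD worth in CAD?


Step 1: 1716 AUD × 0.65 = 1115.40 USD
Step 2: 1115.40 USD × 1.36 = 1516.94 CAD
Implied rate AUD→CAD = 0.65 × 1.36 = 0.8840
= 1516.94 CAD

1516.94 CAD


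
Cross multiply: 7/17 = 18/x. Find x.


Cross multiply: 7 × x = 17 × 18
7x = 306
x = 306 / 7
= 43.71

43.71


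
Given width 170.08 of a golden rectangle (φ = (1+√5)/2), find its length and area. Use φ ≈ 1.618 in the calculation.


φ = (1 + √5) / 2 ≈ 1.618
Length = width × φ = 170.08 × 1.618 = 275.18944
≈ 275.19
Area = width × length = 170.08 × 275.18944 = 46804.2199552 ≈ 46804.22
= Length: 275.19, Area: 46804.22

Length: 275.19, Area: 46804.22


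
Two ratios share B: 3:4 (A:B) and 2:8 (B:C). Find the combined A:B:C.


Match B: multiply A:B by 2 → 6:8
Multiply B:C by 4 → 8:32
Combined: 6:8:32
GCD = 2
= 3:4:16

3:4:16


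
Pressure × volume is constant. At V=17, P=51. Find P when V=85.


Inverse proportion: x × y = constant
k = 17 × 51 = 867
y₂ = k / 85 = 867 / 85
= 10.20

10.20


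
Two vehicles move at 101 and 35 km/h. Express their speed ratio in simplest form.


Ratio = 101:35
GCD = 1
Simplified = 101:35
Time ratio (same distance) = 35:101
Speed ratio = 101:35

101:35


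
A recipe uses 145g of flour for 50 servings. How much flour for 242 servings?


Direct proportion: y/x = constant
k = 145/50 = 2.9000
y₂ = k × 242 = 145 × 242 / 50 = 35090/50
= 701.80

701.80


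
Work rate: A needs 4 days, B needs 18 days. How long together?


Rate of A = 1/4 per day
Rate of B = 1/18 per day
Combined rate = 1/4 + 1/18 = 22/72 ≈ 0.3056 per day
Days = 1 / combined rate = 72/22
≈ 3.27 days

3.27 days


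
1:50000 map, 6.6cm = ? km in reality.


Real distance = map distance × scale
= 6.6cm × 50000
= 330000 cm = 3300.0 m
= 3.300 km

3.300 km


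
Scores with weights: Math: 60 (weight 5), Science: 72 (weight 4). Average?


Numerator = 60×5 + 72×4
= 300 + 288
= 588
Total weight = 9
Weighted avg = 588/9
= 65.33

65.33


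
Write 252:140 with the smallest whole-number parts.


GCD(252, 140) = 28
252/28 : 140/28
= 9:5

9:5


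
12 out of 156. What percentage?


Percentage = (part / whole) × 100
= (12 / 156) × 100
≈ 7.69%

7.69%


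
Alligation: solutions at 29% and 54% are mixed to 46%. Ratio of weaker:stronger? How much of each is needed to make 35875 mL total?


Let x parts of 29% mix with y parts of 54%.
29x + 54y = 46(x + y)
29x + 54y = 46x + 46y
x(29 - 46) = y(46 - 54)
x/y = (54 - 46)/(46 - 29) = 8/17
Simplify: 8:17
Total parts = 25; one part = 35875/25 = 1435.00 mL
29% solution: 8×1435.00 = 11480.00 mL
54% solution: 17×1435.00 = 24395.00 mL
= ratio 8:17; 11480.00 mL and 24395.00 mL

ratio 8:17; 11480.00 mL and 24395.00 mL


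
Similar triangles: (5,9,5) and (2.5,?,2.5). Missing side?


Scale factor = 2.5/5 = 0.5
Missing side = 9 × 0.5
= 4.5

4.5


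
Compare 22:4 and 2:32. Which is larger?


22/4 = 5.5000
2/32 = 0.0625
5.5000 > 0.0625, so 22:4 is greater
= 22:4

22:4


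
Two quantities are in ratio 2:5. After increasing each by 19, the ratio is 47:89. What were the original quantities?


Let A = 2k, B = 5k.
(2k + 19) / (5k + 19) = 47/89
Cross-multiply: 89(2k + 19) = 47(5k + 19)
178k + 1691 = 235k + 893
178k - 235k = 893 - 1691
-57k = -798
k = -798/-57 = 14
A = 2×14 = 28, B = 5×14 = 70
= A = 28, B = 70

A = 28, B = 70


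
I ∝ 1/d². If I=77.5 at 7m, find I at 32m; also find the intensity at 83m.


I₁d₁² = I₂d₂²
I at 32m = 77.5 × (7/32)² = 77.5 × 49/1024 = 3797.5/1024 ≈ 3.7085
I at 83m = 77.5 × (7/83)² = 77.5 × 49/6889 = 3797.5/6889 ≈ 0.5512
= 3.7085 and 0.5512

3.7085 and 0.5512


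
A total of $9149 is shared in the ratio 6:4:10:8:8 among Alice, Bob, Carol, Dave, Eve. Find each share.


Total parts = 6 + 4 + 10 + 8 + 8 = 36
Alice: 9149 × 6/36 = 1524.83
Bob: 9149 × 4/36 = 1016.56
Carol: 9149 × 10/36 = 2541.39
Dave: 9149 × 8/36 = 2033.11
Eve: 9149 × 8/36 = 2033.11
= Alice: $1524.83, Bob: $1016.56, Carol: $2541.39, Dave: $2033.11, Eve: $2033.11

Alice: $1524.83, Bob: $1016.56, Carol: $2541.39, Dave: $2033.11, Eve: $2033.11


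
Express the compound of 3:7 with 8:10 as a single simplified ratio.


Compound ratio = (3×8) : (7×10)
= 24:70
GCD = 2
= 12:35

12:35


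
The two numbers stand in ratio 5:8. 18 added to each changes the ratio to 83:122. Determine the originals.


Let A = 5k, B = 8k.
(5k + 18) / (8k + 18) = 83/122
Cross-multiply: 122(5k + 18) = 83(8k + 18)
610k + 2196 = 664k + 1494
610k - 664k = 1494 - 2196
-54k = -702
k = -702/-54 = 13
A = 5×13 = 65, B = 8×13 = 104
= A = 65, B = 104

A = 65, B = 104


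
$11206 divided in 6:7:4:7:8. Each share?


Total parts = 6 + 7 + 4 + 7 + 8 = 32
Part 1: 11206 × 6/32 = 2101.13
Part 2: 11206 × 7/32 = 2451.31
Part 3: 11206 × 4/32 = 1400.75
Part 4: 11206 × 7/32 = 2451.31
Part 5: 11206 × 8/32 = 2801.50
= Part 1: $2101.13, Part 2: $2451.31, Part 3: $1400.75, Part 4: $2451.31, Part 5: $2801.50

Part 1: $2101.13, Part 2: $2451.31, Part 3: $1400.75, Part 4: $2451.31, Part 5: $2801.50


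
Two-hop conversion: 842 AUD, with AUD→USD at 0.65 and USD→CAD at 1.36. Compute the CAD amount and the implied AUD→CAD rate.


Step 1: 842 AUD × 0.65 = 547.30 USD
Step 2: 547.30 USD × 1.36 = 744.33 CAD
Implied rate AUD→CAD = 0.65 × 1.36 = 0.8840
= 744.33 CAD; implied rate 0.8840 CAD/AUD

744.33 CAD; implied rate 0.8840 CAD/AUD


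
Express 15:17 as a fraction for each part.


Total parts = 15 + 17 = 32
First part: 15/32 = 15/32
Second part: 17/32 = 17/32
= 15/32 and 17/32

15/32 and 17/32


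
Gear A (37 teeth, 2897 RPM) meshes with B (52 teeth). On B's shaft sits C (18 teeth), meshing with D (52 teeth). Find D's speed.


Stage 1: RPM_B = RPM_A × t_A/t_B = 2897 × 37/52 = 107189/52 ≈ 2061.33
B and C share a shaft → RPM_C = RPM_B
Stage 2: RPM_D = RPM_C × t_C/t_D = RPM_A × (t_A×t_C)/(t_B×t_D)
Overall ratio = (37×18)/(52×52) = 666/2704
RPM_D = 2897 × 666/2704 = 1929402/2704
≈ 713.54 RPM

713.54 RPM


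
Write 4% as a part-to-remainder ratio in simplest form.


4% means 4 parts out of 100; remainder = 96
Part : remainder = 4:96
GCD = 4
= 1:24

1:24


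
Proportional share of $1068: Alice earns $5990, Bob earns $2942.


Total income = 5990 + 2942 = $8932
Alice: $1068 × 5990/8932 = $716.22
Bob: $1068 × 2942/8932 = $351.78
= Alice: $716.22, Bob: $351.78

Alice: $716.22, Bob: $351.78


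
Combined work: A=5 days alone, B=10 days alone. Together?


Rate of A = 1/5 per day
Rate of B = 1/10 per day
Combined rate = 1/5 + 1/10 = 15/50 = 0.3000 per day
Days = 1 / combined rate = 50/15
≈ 3.33 days

3.33 days


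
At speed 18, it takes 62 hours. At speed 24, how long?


Inverse proportion: x × y = constant
k = 18 × 62 = 1116
y₂ = k / 24 = 1116 / 24
= 46.50

46.50


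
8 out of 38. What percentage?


Percentage = (part / whole) × 100
= (8 / 38) × 100
≈ 21.05%

21.05%


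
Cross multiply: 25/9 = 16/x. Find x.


Cross multiply: 25 × x = 9 × 16
25x = 144
x = 144 / 25
= 5.76

5.76


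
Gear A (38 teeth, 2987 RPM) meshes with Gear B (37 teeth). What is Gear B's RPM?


Gear ratio = 38:37 = 38:37
RPM_B = RPM_A × (teeth_A / teeth_B)
= 2987 × (38/37)
= 3067.7 RPM

3067.7 RPM


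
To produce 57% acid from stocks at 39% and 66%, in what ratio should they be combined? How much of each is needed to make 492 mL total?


Let x parts of 39% mix with y parts of 66%.
39x + 66y = 57(x + y)
39x + 66y = 57x + 57y
x(39 - 57) = y(57 - 66)
x/y = (66 - 57)/(57 - 39) = 9/18
Simplify: 1:2
Total parts = 3; one part = 492/3 = 164.00 mL
39% solution: 1×164.00 = 164.00 mL
66% solution: 2×164.00 = 328.00 mL
= ratio 1:2; 164.00 mL and 328.00 mL

ratio 1:2; 164.00 mL and 328.00 mL


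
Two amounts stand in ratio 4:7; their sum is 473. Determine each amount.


Let A = 4k, B = 7k.
4k + 7k = 473
11k = 473 → k = 473/11 = 43
A = 4×43 = 172, B = 7×43 = 301
= A = 172, B = 301

A = 172, B = 301


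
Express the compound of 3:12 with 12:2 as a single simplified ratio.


Compound ratio = (3×12) : (12×2)
= 36:24
GCD = 12
= 3:2

3:2


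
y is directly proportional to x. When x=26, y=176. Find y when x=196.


Direct proportion: y/x = constant
k = 176/26 ≈ 6.7692
y₂ = k × 196 = 176 × 196 / 26 = 34496/26
≈ 1326.77

1326.77


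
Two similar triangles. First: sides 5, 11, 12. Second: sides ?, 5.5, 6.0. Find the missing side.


Scale factor = 5.5/11 = 0.5
Missing side = 5 × 0.5
= 2.5

2.5


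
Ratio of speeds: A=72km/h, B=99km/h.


Ratio = 72:99
GCD = 9
Simplified = 8:11
Time ratio (same distance) = 11:8
Speed ratio = 8:11

8:11


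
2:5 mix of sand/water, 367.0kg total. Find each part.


Total parts = 2 + 5 = 7
sand: 367.0 × 2/7 = 104.9kg
water: 367.0 × 5/7 = 262.1kg
= 104.9kg and 262.1kg

104.9kg and 262.1kg


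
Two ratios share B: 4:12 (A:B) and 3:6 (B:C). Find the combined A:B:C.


Match B: multiply A:B by 3 → 12:36
Multiply B:C by 12 → 36:72
Combined: 12:36:72
GCD = 12
= 1:3:6

1:3:6


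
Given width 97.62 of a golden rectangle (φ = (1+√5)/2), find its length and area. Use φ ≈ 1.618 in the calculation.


φ = (1 + √5) / 2 ≈ 1.618
Length = width × φ = 97.62 × 1.618 = 157.94916
≈ 157.95
Area = width × length = 97.62 × 157.94916 = 15418.9969992 ≈ 15419.00
= Length: 157.95, Area: 15419.00

Length: 157.95, Area: 15419.00


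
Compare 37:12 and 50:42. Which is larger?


37/12 = 3.0833
50/42 = 1.1905
3.0833 > 1.1905, so 37:12 is greater
= 37:12

37:12


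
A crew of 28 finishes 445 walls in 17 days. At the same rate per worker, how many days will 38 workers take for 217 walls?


Days ∝ work / workers, so d₂ = d₁ × (m₁/m₂) × (w₂/w₁)
Workers factor (inverse): 28/38 ≈ 0.7368
Work factor (direct): 217/445 ≈ 0.4876
d₂ = 17 × 28/38 × 217/445 = (17 × 28 × 217) / (38 × 445) = 103292/16910
≈ 6.11 days

6.11 days


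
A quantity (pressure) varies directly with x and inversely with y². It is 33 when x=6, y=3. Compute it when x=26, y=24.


z = k·x/y²
Solve for k using the known point: k = z·y²/x = 33×9/6 = 297/6 = 49.5000
Now evaluate at x=26, y=24:
z = k × 26 / 576 = (297 × 26) / (6 × 576) = 7722/3456
≈ 2.2344

2.2344


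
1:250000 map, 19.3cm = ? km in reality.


Real distance = map distance × scale
= 19.3cm × 250000
= 4825000 cm = 48250.0 m
= 48.250 km

48.250 km


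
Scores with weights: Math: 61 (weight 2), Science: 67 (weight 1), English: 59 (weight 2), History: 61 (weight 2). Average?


Numerator = 61×2 + 67×1 + 59×2 + 61×2
= 122 + 67 + 118 + 122
= 429
Total weight = 7
Weighted avg = 429/7
= 61.29

61.29


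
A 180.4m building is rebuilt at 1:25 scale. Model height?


Model size = real / scale
= 180.4 / 25
= 7.2160 m

7.2160 m


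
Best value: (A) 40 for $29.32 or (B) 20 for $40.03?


Deal A: $29.32/40 = $0.7330/unit
Deal B: $40.03/20 = $2.0015/unit
A is cheaper per unit
= Deal A

Deal A


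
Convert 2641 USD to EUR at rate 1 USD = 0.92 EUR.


Amount × rate = 2641 × 0.92
= 2429.72 EUR

2429.72 EUR


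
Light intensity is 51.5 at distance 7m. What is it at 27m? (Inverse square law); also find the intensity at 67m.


I₁d₁² = I₂d₂²
I at 27m = 51.5 × (7/27)² = 51.5 × 49/729 = 2523.5/729 ≈ 3.4616
I at 67m = 51.5 × (7/67)² = 51.5 × 49/4489 = 2523.5/4489 ≈ 0.5622
= 3.4616 and 0.5622

3.4616 and 0.5622


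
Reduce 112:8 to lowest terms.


GCD(112, 8) = 8
112/8 : 8/8
= 14:1

14:1


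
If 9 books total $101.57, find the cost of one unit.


Unit rate = total / quantity
= 101.57 / 9
= $11.29 per unit

$11.29 per unit


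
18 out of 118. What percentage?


Percentage = (part / whole) × 100
= (18 / 118) × 100
≈ 15.25%

15.25%


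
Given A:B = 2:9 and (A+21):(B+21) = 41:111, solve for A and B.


Let A = 2k, B = 9k.
(2k + 21) / (9k + 21) = 41/111
Cross-multiply: 111(2k + 21) = 41(9k + 21)
222k + 2331 = 369k + 861
222k - 369k = 861 - 2331
-147k = -1470
k = -1470/-147 = 10
A = 2×10 = 20, B = 9×10 = 90
= A = 20, B = 90

A = 20, B = 90


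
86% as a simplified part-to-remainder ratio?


86% means 86 parts out of 100; remainder = 14
Part : remainder = 86:14
GCD = 2
= 43:7

43:7
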